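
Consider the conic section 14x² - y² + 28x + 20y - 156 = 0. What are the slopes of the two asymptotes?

√14 and -√14

Group: 14(x² + 2x) -(y² - 20y) = 156
Complete the square in x and y: 14(x + 1)² -(y - 10)² = 156 + 14 - 100 = 70
Dividing both sides by 70: (x + 1)²/5 - (y - 10)²/70 = 1
Hyperbola, center (-1, 10), transverse axis horizontal; a² = 5, b² = 70.
For a horizontal hyperbola the asymptotes have slope ±b/a.
Here that is ±√70/√5 = ±√14.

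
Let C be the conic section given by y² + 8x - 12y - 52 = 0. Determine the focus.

(9, 6)

Only y is squared. Complete the square in y: (y - 6)² = -8(x - 11).
Vertex (11, 6); 4p = -8 so p = -2. Opens left.
Focus is p units from the vertex along the axis: (h + p, k).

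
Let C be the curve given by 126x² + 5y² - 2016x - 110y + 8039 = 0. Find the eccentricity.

Collect terms: 126(x² - 16x) + 5(y² - 22y) = -8039
Complete the square: 126(x - 8)² + 5(y - 11)² = -8039 + 8064 + 605 = 630
Divide by 630: (x - 8)²/5 + (y - 11)²/126 = 1
Ellipse, center (8, 11), major axis vertical; a² = 126, b² = 5.
c² = a² - b² = 121, so c = 11.
e = c/a = 11/3√14 = 11√14/42.

e = 11√14/42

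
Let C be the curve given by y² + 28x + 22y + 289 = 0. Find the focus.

(-13, -11)

Only y is squared. Complete the square in y: (y + 11)² = -28(x + 6).
Vertex (-6, -11); 4p = -28 so p = -7. Opens left.
Focus is p units from the vertex along the axis: (h + p, k).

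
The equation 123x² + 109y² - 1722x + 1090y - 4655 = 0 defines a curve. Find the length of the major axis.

2√123

Group: 123(x² - 14x) + 109(y² + 10y) = 4655
Completing the square gives 123(x - 7)² + 109(y + 5)² = 4655 + 6027 + 2725 = 13407.
Divide by 13407: (x - 7)²/109 + (y + 5)²/123 = 1
Ellipse, center (7, -5), major axis vertical; a² = 123, b² = 109.
a² = 123 so a = √123; the major axis has length 2a = 2√123.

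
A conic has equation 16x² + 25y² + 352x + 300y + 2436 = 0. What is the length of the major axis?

10

Collect terms: 16(x² + 22x) + 25(y² + 12y) = -2436
16(x + 11)² + 25(y + 6)² = -2436 + 1936 + 900 = 400
Dividing both sides by 400: (x + 11)²/25 + (y + 6)²/16 = 1
Ellipse, center (-11, -6), major axis horizontal; a² = 25, b² = 16.
a² = 25 so a = 5; the major axis has length 2a = 10.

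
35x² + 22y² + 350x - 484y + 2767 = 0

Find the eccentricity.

35(x² + 10x) + 22(y² - 22y) = -2767
Complete the square: 35(x + 5)² + 22(y - 11)² = -2767 + 875 + 2662 = 770
Dividing both sides by 770: (x + 5)²/22 + (y - 11)²/35 = 1
Ellipse, center (-5, 11), major axis vertical; a² = 35, b² = 22.
c² = a² - b² = 13, so c = √13.
e = c/a = √13/√35 = √455/35.

e = √455/35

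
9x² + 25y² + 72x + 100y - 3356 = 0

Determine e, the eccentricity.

Collect terms: 9(x² + 8x) + 25(y² + 4y) = 3356
Complete the square in x and y: 9(x + 4)² + 25(y + 2)² = 3356 + 144 + 100 = 3600
Divide through by 3600 to get (x + 4)²/400 + (y + 2)²/144 = 1.
Ellipse, center (-4, -2), major axis horizontal; a² = 400, b² = 144.
c² = a² - b² = 256, so c = 16.
e = c/a = 16/20 = 4/5.

e = 4/5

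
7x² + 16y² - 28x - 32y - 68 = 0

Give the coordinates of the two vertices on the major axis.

7(x² - 4x) + 16(y² - 2y) = 68
7(x - 2)² + 16(y - 1)² = 68 + 28 + 16 = 112
Dividing both sides by 112: (x - 2)²/16 + (y - 1)²/7 = 1
Ellipse, center (2, 1), major axis horizontal; a² = 16, b² = 7.
a = 4. Vertices at (h ± a, k).

(-2, 1) and (6, 1)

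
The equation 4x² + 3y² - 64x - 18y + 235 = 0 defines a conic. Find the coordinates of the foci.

Group the x- and y-terms: 4(x² - 16x) + 3(y² - 6y) = -235
4(x - 8)² + 3(y - 3)² = -235 + 256 + 27 = 48
Dividing both sides by 48: (x - 8)²/12 + (y - 3)²/16 = 1
Ellipse, center (8, 3), major axis vertical; a² = 16, b² = 12.
c² = a² - b² = 16 - 12 = 4, so c = 2.
Foci lie on the vertical axis through the center: (h, k ± c).

(8, 1) and (8, 5)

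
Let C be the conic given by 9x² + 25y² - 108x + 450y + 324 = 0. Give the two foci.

Group: 9(x² - 12x) + 25(y² + 18y) = -324
Completing the square gives 9(x - 6)² + 25(y + 9)² = -324 + 324 + 2025 = 2025.
Divide by 2025: (x - 6)²/225 + (y + 9)²/81 = 1
Ellipse, center (6, -9), major axis horizontal; a² = 225, b² = 81.
c² = a² - b² = 225 - 81 = 144, so c = 12.
Foci lie on the horizontal axis through the center: (h ± c, k).

(-6, -9) and (18, -9)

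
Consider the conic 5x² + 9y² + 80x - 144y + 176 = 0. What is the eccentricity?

e = 2/3

Rearranging, 5(x² + 16x) + 9(y² - 16y) = -176.
5(x + 8)² + 9(y - 8)² = -176 + 320 + 576 = 720
Dividing both sides by 720: (x + 8)²/144 + (y - 8)²/80 = 1
Ellipse, center (-8, 8), major axis horizontal; a² = 144, b² = 80.
c² = a² - b² = 64, so c = 8.
e = c/a = 8/12 = 2/3.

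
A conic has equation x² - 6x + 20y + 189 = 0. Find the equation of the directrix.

Only x is squared. Complete the square in x: (x - 3)² = -20(y + 9).
Vertex (3, -9); 4p = -20 so p = -5. Opens down.
Directrix is the horizontal line y = k − p = -9 − (-5) = -4.

y = -4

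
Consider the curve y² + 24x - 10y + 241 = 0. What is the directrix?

Only y is squared. Complete the square in y: (y - 5)² = -24(x + 9).
Vertex (-9, 5); 4p = -24 so p = -6. Opens left.
Directrix is the vertical line x = h − p = -9 − (-6) = -3.

x = -3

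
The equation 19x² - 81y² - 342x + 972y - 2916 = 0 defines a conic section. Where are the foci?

19(x² - 18x) -81(y² - 12y) = 2916
Complete the square: 19(x - 9)² -81(y - 6)² = 2916 + 1539 - 2916 = 1539
Divide through by 1539 to get (x - 9)²/81 - (y - 6)²/19 = 1.
Hyperbola, center (9, 6), transverse axis horizontal; a² = 81, b² = 19.
c² = a² + b² = 81 + 19 = 100, so c = 10.
Foci lie on the horizontal axis through the center: (h ± c, k).

(-1, 6) and (19, 6)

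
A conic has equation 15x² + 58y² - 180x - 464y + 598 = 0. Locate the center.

15(x² - 12x) + 58(y² - 8y) = -598
Completing the square gives 15(x - 6)² + 58(y - 4)² = -598 + 540 + 928 = 870.
Divide by 870: (x - 6)²/58 + (y - 4)²/15 = 1
Ellipse with center (6, 4).

(6, 4)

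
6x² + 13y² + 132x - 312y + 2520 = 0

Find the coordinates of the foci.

6(x² + 22x) + 13(y² - 24y) = -2520
Complete the square in x and y: 6(x + 11)² + 13(y - 12)² = -2520 + 726 + 1872 = 78
Dividing both sides by 78: (x + 11)²/13 + (y - 12)²/6 = 1
Ellipse, center (-11, 12), major axis horizontal; a² = 13, b² = 6.
c² = a² - b² = 13 - 6 = 7, so c = √7.
Foci lie on the horizontal axis through the center: (h ± c, k).

(-11 - √7, 12) and (-11 + √7, 12)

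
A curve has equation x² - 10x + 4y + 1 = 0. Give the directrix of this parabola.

y = 7

Only x is squared. Complete the square in x: (x - 5)² = -4(y - 6).
Vertex (5, 6); 4p = -4 so p = -1. Opens down.
Directrix is the horizontal line y = k − p = 6 − (-1) = 7.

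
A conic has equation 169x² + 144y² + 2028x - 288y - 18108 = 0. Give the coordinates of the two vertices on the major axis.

(-6, -12) and (-6, 14)

Group: 169(x² + 12x) + 144(y² - 2y) = 18108
169(x + 6)² + 144(y - 1)² = 18108 + 6084 + 144 = 24336
Divide through by 24336 to get (x + 6)²/144 + (y - 1)²/169 = 1.
Ellipse, center (-6, 1), major axis vertical; a² = 169, b² = 144.
a = 13. Vertices at (h, k ± a).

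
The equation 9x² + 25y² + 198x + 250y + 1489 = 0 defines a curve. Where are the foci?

(-15, -5) and (-7, -5)

Rearranging, 9(x² + 22x) + 25(y² + 10y) = -1489.
9(x + 11)² + 25(y + 5)² = -1489 + 1089 + 625 = 225
Dividing both sides by 225: (x + 11)²/25 + (y + 5)²/9 = 1
Ellipse, center (-11, -5), major axis horizontal; a² = 25, b² = 9.
c² = a² - b² = 25 - 9 = 16, so c = 4.
Foci lie on the horizontal axis through the center: (h ± c, k).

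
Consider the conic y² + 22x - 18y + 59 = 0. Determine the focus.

Only y is squared. Complete the square in y: (y - 9)² = -22(x - 1).
Vertex (1, 9); 4p = -22 so p = -11/2. Opens left.
Focus is p units from the vertex along the axis: (h + p, k).

(-9/2, 9)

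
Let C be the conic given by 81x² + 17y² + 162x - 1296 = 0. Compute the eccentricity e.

e = 8/9

Group: 81(x² + 2x) + 17y² = 1296
Complete the square: 81(x + 1)² + 17y² = 1296 + 81 + 0 = 1377
Dividing both sides by 1377: (x + 1)²/17 + y²/81 = 1
Ellipse, center (-1, 0), major axis vertical; a² = 81, b² = 17.
c² = a² - b² = 64, so c = 8.
e = c/a = 8/9.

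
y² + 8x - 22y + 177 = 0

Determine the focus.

Only y is squared. Complete the square in y: (y - 11)² = -8(x + 7).
Vertex (-7, 11); 4p = -8 so p = -2. Opens left.
Focus is p units from the vertex along the axis: (h + p, k).

(-9, 11)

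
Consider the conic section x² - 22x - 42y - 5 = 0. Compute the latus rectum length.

42

Only x is squared. Complete the square in x: (x - 11)² = 42(y + 3).
Vertex (11, -3); 4p = 42 so p = 21/2. Opens up.
Latus rectum length = |4p| = 42.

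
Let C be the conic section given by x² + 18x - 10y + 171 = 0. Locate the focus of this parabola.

(-9, 23/2)

Only x is squared. Complete the square in x: (x + 9)² = 10(y - 9).
Vertex (-9, 9); 4p = 10 so p = 5/2. Opens up.
Focus is p units from the vertex along the axis: (h, k + p).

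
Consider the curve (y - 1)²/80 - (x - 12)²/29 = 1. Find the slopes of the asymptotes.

Center (12, 1). The positive term is the y-term, so the transverse axis is vertical; a² = 80, b² = 29.
For a vertical hyperbola the asymptotes have slope ±a/b.
Here that is ±4√5/√29 = ±4√145/29.

4√145/29 and -4√145/29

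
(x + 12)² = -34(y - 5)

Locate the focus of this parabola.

Vertex (-12, 5); 4p = -34 so p = -17/2. Opens down.
Focus is p units from the vertex along the axis: (h, k + p).

(-12, -7/2)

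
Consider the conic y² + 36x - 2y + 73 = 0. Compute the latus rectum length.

36

Only y is squared. Complete the square in y: (y - 1)² = -36(x + 2).
Vertex (-2, 1); 4p = -36 so p = -9. Opens left.
Latus rectum length = |4p| = 36.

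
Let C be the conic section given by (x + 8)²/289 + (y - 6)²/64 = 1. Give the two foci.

(-23, 6) and (7, 6)

Center (-8, 6). The larger denominator 289 sits under the x-term, so the major axis is horizontal; a² = 289, b² = 64.
c² = a² - b² = 289 - 64 = 225, so c = 15.
Foci lie on the horizontal axis through the center: (h ± c, k).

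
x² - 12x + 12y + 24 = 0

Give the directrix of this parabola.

Only x is squared. Complete the square in x: (x - 6)² = -12(y - 1).
Vertex (6, 1); 4p = -12 so p = -3. Opens down.
Directrix is the horizontal line y = k − p = 1 − (-3) = 4.

y = 4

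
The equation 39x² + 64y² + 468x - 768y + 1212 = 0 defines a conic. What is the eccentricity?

e = 5/8

Group: 39(x² + 12x) + 64(y² - 12y) = -1212
Completing the square gives 39(x + 6)² + 64(y - 6)² = -1212 + 1404 + 2304 = 2496.
Dividing both sides by 2496: (x + 6)²/64 + (y - 6)²/39 = 1
Ellipse, center (-6, 6), major axis horizontal; a² = 64, b² = 39.
c² = a² - b² = 25, so c = 5.
e = c/a = 5/8.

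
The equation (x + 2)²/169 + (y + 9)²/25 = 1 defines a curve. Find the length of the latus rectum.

50/13

Center (-2, -9). The larger denominator 169 sits under the x-term, so the major axis is horizontal; a² = 169, b² = 25.
Latus rectum length = 2b²/a = 2·25/13 = 50/13.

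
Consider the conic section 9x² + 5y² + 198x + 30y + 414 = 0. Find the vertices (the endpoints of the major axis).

(-11, -15) and (-11, 9)

Group the x- and y-terms: 9(x² + 22x) + 5(y² + 6y) = -414
9(x + 11)² + 5(y + 3)² = -414 + 1089 + 45 = 720
Divide by 720: (x + 11)²/80 + (y + 3)²/144 = 1
Ellipse, center (-11, -3), major axis vertical; a² = 144, b² = 80.
a = 12. Vertices at (h, k ± a).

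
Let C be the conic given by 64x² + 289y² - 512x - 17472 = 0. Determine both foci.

Group the x- and y-terms: 64(x² - 8x) + 289y² = 17472
Completing the square gives 64(x - 4)² + 289y² = 17472 + 1024 + 0 = 18496.
Divide through by 18496 to get (x - 4)²/289 + y²/64 = 1.
Ellipse, center (4, 0), major axis horizontal; a² = 289, b² = 64.
c² = a² - b² = 289 - 64 = 225, so c = 15.
Foci lie on the horizontal axis through the center: (h ± c, k).

(-11, 0) and (19, 0)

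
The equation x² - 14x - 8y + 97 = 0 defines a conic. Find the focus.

(7, 8)

Only x is squared. Complete the square in x: (x - 7)² = 8(y - 6).
Vertex (7, 6); 4p = 8 so p = 2. Opens up.
Focus is p units from the vertex along the axis: (h, k + p).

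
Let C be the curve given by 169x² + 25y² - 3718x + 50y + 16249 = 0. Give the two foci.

(11, -13) and (11, 11)

Collect terms: 169(x² - 22x) + 25(y² + 2y) = -16249
Completing the square gives 169(x - 11)² + 25(y + 1)² = -16249 + 20449 + 25 = 4225.
Dividing both sides by 4225: (x - 11)²/25 + (y + 1)²/169 = 1
Ellipse, center (11, -1), major axis vertical; a² = 169, b² = 25.
c² = a² - b² = 169 - 25 = 144, so c = 12.
Foci lie on the vertical axis through the center: (h, k ± c).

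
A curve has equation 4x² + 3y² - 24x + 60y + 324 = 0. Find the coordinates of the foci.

(3, -11) and (3, -9)

Rearranging, 4(x² - 6x) + 3(y² + 20y) = -324.
Completing the square gives 4(x - 3)² + 3(y + 10)² = -324 + 36 + 300 = 12.
Divide by 12: (x - 3)²/3 + (y + 10)²/4 = 1
Ellipse, center (3, -10), major axis vertical; a² = 4, b² = 3.
c² = a² - b² = 4 - 3 = 1, so c = 1.
Foci lie on the vertical axis through the center: (h, k ± c).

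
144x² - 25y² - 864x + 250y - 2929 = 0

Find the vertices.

(-2, 5) and (8, 5)

Group the x- and y-terms: 144(x² - 6x) -25(y² - 10y) = 2929
Complete the square in x and y: 144(x - 3)² -25(y - 5)² = 2929 + 1296 - 625 = 3600
Divide through by 3600 to get (x - 3)²/25 - (y - 5)²/144 = 1.
Hyperbola, center (3, 5), transverse axis horizontal; a² = 25, b² = 144.
a = 5. Vertices at (h ± a, k).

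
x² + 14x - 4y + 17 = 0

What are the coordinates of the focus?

(-7, -7)

Only x is squared. Complete the square in x: (x + 7)² = 4(y + 8).
Vertex (-7, -8); 4p = 4 so p = 1. Opens up.
Focus is p units from the vertex along the axis: (h, k + p).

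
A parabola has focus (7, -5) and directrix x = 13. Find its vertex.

The vertex is the midpoint between the focus and the directrix along the axis of symmetry.
Axis is horizontal (directrix is vertical). Vertex x-coordinate = (7 + 13)/2 = 10; y-coordinate = -5.

(10, -5)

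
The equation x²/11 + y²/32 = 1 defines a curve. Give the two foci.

Center (0, 0). The larger denominator 32 sits under the y-term, so the major axis is vertical; a² = 32, b² = 11.
c² = a² - b² = 32 - 11 = 21, so c = √21.
Foci lie on the vertical axis through the center: (h, k ± c).

(0, 0 - √21) and (0, 0 + √21)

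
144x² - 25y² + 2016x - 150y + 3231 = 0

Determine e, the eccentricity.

Group the x- and y-terms: 144(x² + 14x) -25(y² + 6y) = -3231
Completing the square gives 144(x + 7)² -25(y + 3)² = -3231 + 7056 - 225 = 3600.
Divide by 3600: (x + 7)²/25 - (y + 3)²/144 = 1
Hyperbola, center (-7, -3), transverse axis horizontal; a² = 25, b² = 144.
c² = a² + b² = 169, so c = 13.
e = c/a = 13/5.

e = 13/5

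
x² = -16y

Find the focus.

(0, -4)

Vertex (0, 0); 4p = -16 so p = -4. Opens down.
Focus is p units from the vertex along the axis: (h, k + p).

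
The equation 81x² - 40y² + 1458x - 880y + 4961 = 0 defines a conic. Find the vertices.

Group the x- and y-terms: 81(x² + 18x) -40(y² + 22y) = -4961
81(x + 9)² -40(y + 11)² = -4961 + 6561 - 4840 = -3240
Dividing both sides by -3240: (y + 11)²/81 - (x + 9)²/40 = 1
Hyperbola, center (-9, -11), transverse axis vertical; a² = 81, b² = 40.
a = 9. Vertices at (h, k ± a).

(-9, -20) and (-9, -2)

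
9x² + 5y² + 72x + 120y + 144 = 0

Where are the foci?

Group: 9(x² + 8x) + 5(y² + 24y) = -144
Complete the square in x and y: 9(x + 4)² + 5(y + 12)² = -144 + 144 + 720 = 720
Divide by 720: (x + 4)²/80 + (y + 12)²/144 = 1
Ellipse, center (-4, -12), major axis vertical; a² = 144, b² = 80.
c² = a² - b² = 144 - 80 = 64, so c = 8.
Foci lie on the vertical axis through the center: (h, k ± c).

(-4, -20) and (-4, -4)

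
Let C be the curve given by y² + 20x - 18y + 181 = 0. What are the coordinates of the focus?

(-10, 9)

Only y is squared. Complete the square in y: (y - 9)² = -20(x + 5).
Vertex (-5, 9); 4p = -20 so p = -5. Opens left.
Focus is p units from the vertex along the axis: (h + p, k).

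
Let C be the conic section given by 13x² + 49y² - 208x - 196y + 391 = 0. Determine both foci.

(2, 2) and (14, 2)

Rearranging, 13(x² - 16x) + 49(y² - 4y) = -391.
13(x - 8)² + 49(y - 2)² = -391 + 832 + 196 = 637
Dividing both sides by 637: (x - 8)²/49 + (y - 2)²/13 = 1
Ellipse, center (8, 2), major axis horizontal; a² = 49, b² = 13.
c² = a² - b² = 49 - 13 = 36, so c = 6.
Foci lie on the horizontal axis through the center: (h ± c, k).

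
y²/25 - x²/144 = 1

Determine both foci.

(0, -13) and (0, 13)

Center (0, 0). The positive term is the y-term, so the transverse axis is vertical; a² = 25, b² = 144.
c² = a² + b² = 25 + 144 = 169, so c = 13.
Foci lie on the vertical axis through the center: (h, k ± c).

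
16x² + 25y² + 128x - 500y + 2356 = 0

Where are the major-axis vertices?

(-9, 10) and (1, 10)

16(x² + 8x) + 25(y² - 20y) = -2356
Complete the square: 16(x + 4)² + 25(y - 10)² = -2356 + 256 + 2500 = 400
Divide by 400: (x + 4)²/25 + (y - 10)²/16 = 1
Ellipse, center (-4, 10), major axis horizontal; a² = 25, b² = 16.
a = 5. Vertices at (h ± a, k).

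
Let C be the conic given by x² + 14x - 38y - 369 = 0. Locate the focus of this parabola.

Only x is squared. Complete the square in x: (x + 7)² = 38(y + 11).
Vertex (-7, -11); 4p = 38 so p = 19/2. Opens up.
Focus is p units from the vertex along the axis: (h, k + p).

(-7, -3/2)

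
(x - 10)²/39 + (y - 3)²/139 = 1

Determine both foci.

Center (10, 3). The larger denominator 139 sits under the y-term, so the major axis is vertical; a² = 139, b² = 39.
c² = a² - b² = 139 - 39 = 100, so c = 10.
Foci lie on the vertical axis through the center: (h, k ± c).

(10, -7) and (10, 13)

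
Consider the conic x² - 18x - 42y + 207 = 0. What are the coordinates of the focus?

(9, 27/2)

Only x is squared. Complete the square in x: (x - 9)² = 42(y - 3).
Vertex (9, 3); 4p = 42 so p = 21/2. Opens up.
Focus is p units from the vertex along the axis: (h, k + p).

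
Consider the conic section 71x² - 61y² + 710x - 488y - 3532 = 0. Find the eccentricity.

e = 2√2013/61

Group: 71(x² + 10x) -61(y² + 8y) = 3532
Completing the square gives 71(x + 5)² -61(y + 4)² = 3532 + 1775 - 976 = 4331.
Divide through by 4331 to get (x + 5)²/61 - (y + 4)²/71 = 1.
Hyperbola, center (-5, -4), transverse axis horizontal; a² = 61, b² = 71.
c² = a² + b² = 132, so c = 2√33.
e = c/a = 2√33/√61 = 2√2013/61.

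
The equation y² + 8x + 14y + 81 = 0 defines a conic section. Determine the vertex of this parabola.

Only y is squared. Complete the square in y: (y + 7)² = -8(x + 4).
Vertex (-4, -7); 4p = -8 so p = -2. Opens left.

(-4, -7)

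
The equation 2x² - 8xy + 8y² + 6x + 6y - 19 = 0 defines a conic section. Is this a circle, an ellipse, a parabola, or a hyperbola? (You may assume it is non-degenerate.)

parabola

A = 2, B = -8, C = 8.
Discriminant B² − 4AC = (-8)² − 4·2·8 = 0.
B² − 4AC = 0 ⇒ parabola.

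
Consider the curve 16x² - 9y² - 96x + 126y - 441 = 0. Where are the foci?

16(x² - 6x) -9(y² - 14y) = 441
Complete the square in x and y: 16(x - 3)² -9(y - 7)² = 441 + 144 - 441 = 144
Divide through by 144 to get (x - 3)²/9 - (y - 7)²/16 = 1.
Hyperbola, center (3, 7), transverse axis horizontal; a² = 9, b² = 16.
c² = a² + b² = 9 + 16 = 25, so c = 5.
Foci lie on the horizontal axis through the center: (h ± c, k).

(-2, 7) and (8, 7)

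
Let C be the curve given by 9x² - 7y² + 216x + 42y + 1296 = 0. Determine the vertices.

Group the x- and y-terms: 9(x² + 24x) -7(y² - 6y) = -1296
Complete the square in x and y: 9(x + 12)² -7(y - 3)² = -1296 + 1296 - 63 = -63
Divide through by -63 to get (y - 3)²/9 - (x + 12)²/7 = 1.
Hyperbola, center (-12, 3), transverse axis vertical; a² = 9, b² = 7.
a = 3. Vertices at (h, k ± a).

(-12, 0) and (-12, 6)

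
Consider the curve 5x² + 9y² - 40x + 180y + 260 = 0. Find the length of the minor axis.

Group the x- and y-terms: 5(x² - 8x) + 9(y² + 20y) = -260
Complete the square: 5(x - 4)² + 9(y + 10)² = -260 + 80 + 900 = 720
Divide through by 720 to get (x - 4)²/144 + (y + 10)²/80 = 1.
Ellipse, center (4, -10), major axis horizontal; a² = 144, b² = 80.
b² = 80 so b = 4√5; the minor axis has length 2b = 8√5.

8√5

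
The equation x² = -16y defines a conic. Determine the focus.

(0, -4)

Vertex (0, 0); 4p = -16 so p = -4. Opens down.
Focus is p units from the vertex along the axis: (h, k + p).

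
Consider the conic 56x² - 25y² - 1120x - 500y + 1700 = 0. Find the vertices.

Group the x- and y-terms: 56(x² - 20x) -25(y² + 20y) = -1700
Complete the square in x and y: 56(x - 10)² -25(y + 10)² = -1700 + 5600 - 2500 = 1400
Divide by 1400: (x - 10)²/25 - (y + 10)²/56 = 1
Hyperbola, center (10, -10), transverse axis horizontal; a² = 25, b² = 56.
a = 5. Vertices at (h ± a, k).

(5, -10) and (15, -10)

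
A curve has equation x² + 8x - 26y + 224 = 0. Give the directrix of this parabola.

y = 3/2

Only x is squared. Complete the square in x: (x + 4)² = 26(y - 8).
Vertex (-4, 8); 4p = 26 so p = 13/2. Opens up.
Directrix is the horizontal line y = k − p = 8 − (13/2) = 3/2.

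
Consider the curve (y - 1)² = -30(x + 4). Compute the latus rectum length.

30

Vertex (-4, 1); 4p = -30 so p = -15/2. Opens left.
Latus rectum length = |4p| = 30.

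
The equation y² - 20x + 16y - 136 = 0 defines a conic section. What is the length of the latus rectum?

20

Only y is squared. Complete the square in y: (y + 8)² = 20(x + 10).
Vertex (-10, -8); 4p = 20 so p = 5. Opens right.
Latus rectum length = |4p| = 20.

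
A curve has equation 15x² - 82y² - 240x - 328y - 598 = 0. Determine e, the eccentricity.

15(x² - 16x) -82(y² + 4y) = 598
Complete the square in x and y: 15(x - 8)² -82(y + 2)² = 598 + 960 - 328 = 1230
Divide through by 1230 to get (x - 8)²/82 - (y + 2)²/15 = 1.
Hyperbola, center (8, -2), transverse axis horizontal; a² = 82, b² = 15.
c² = a² + b² = 97, so c = √97.
e = c/a = √97/√82 = √7954/82.

e = √7954/82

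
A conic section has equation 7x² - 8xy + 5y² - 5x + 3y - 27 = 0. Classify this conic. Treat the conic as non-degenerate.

ellipse

A = 7, B = -8, C = 5.
Discriminant B² − 4AC = (-8)² − 4·7·5 = -76.
B² − 4AC < 0 ⇒ ellipse.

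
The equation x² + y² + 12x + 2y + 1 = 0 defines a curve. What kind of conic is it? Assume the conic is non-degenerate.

No xy term. Coefficients of x² and y² are A = 1, C = 1.
A = C (same sign) ⇒ circle.

circle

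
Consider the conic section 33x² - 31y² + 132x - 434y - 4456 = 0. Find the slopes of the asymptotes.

Rearranging, 33(x² + 4x) -31(y² + 14y) = 4456.
Completing the square gives 33(x + 2)² -31(y + 7)² = 4456 + 132 - 1519 = 3069.
Divide by 3069: (x + 2)²/93 - (y + 7)²/99 = 1
Hyperbola, center (-2, -7), transverse axis horizontal; a² = 93, b² = 99.
For a horizontal hyperbola the asymptotes have slope ±b/a.
Here that is ±3√11/√93 = ±√1023/31.

√1023/31 and -√1023/31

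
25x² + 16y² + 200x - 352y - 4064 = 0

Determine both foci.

(-4, -1) and (-4, 23)

Collect terms: 25(x² + 8x) + 16(y² - 22y) = 4064
25(x + 4)² + 16(y - 11)² = 4064 + 400 + 1936 = 6400
Divide through by 6400 to get (x + 4)²/256 + (y - 11)²/400 = 1.
Ellipse, center (-4, 11), major axis vertical; a² = 400, b² = 256.
c² = a² - b² = 400 - 256 = 144, so c = 12.
Foci lie on the vertical axis through the center: (h, k ± c).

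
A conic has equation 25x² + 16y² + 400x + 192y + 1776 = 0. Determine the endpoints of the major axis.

Group: 25(x² + 16x) + 16(y² + 12y) = -1776
Complete the square: 25(x + 8)² + 16(y + 6)² = -1776 + 1600 + 576 = 400
Divide through by 400 to get (x + 8)²/16 + (y + 6)²/25 = 1.
Ellipse, center (-8, -6), major axis vertical; a² = 25, b² = 16.
a = 5. Vertices at (h, k ± a).

(-8, -11) and (-8, -1)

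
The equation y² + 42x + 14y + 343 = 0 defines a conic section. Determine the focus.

(-35/2, -7)

Only y is squared. Complete the square in y: (y + 7)² = -42(x + 7).
Vertex (-7, -7); 4p = -42 so p = -21/2. Opens left.
Focus is p units from the vertex along the axis: (h + p, k).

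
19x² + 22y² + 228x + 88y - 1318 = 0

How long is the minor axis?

2√95

Group the x- and y-terms: 19(x² + 12x) + 22(y² + 4y) = 1318
Completing the square gives 19(x + 6)² + 22(y + 2)² = 1318 + 684 + 88 = 2090.
Divide through by 2090 to get (x + 6)²/110 + (y + 2)²/95 = 1.
Ellipse, center (-6, -2), major axis horizontal; a² = 110, b² = 95.
b² = 95 so b = √95; the minor axis has length 2b = 2√95.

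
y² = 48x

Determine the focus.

(12, 0)

Vertex (0, 0); 4p = 48 so p = 12. Opens right.
Focus is p units from the vertex along the axis: (h + p, k).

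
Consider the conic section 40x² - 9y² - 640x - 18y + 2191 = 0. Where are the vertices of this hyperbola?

Group: 40(x² - 16x) -9(y² + 2y) = -2191
Complete the square: 40(x - 8)² -9(y + 1)² = -2191 + 2560 - 9 = 360
Dividing both sides by 360: (x - 8)²/9 - (y + 1)²/40 = 1
Hyperbola, center (8, -1), transverse axis horizontal; a² = 9, b² = 40.
a = 3. Vertices at (h ± a, k).

(5, -1) and (11, -1)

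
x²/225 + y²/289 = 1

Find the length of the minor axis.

30

Center (0, 0). The larger denominator 289 sits under the y-term, so the major axis is vertical; a² = 289, b² = 225.
b² = 225 so b = 15; the minor axis has length 2b = 30.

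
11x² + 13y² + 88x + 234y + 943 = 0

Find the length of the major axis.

Group the x- and y-terms: 11(x² + 8x) + 13(y² + 18y) = -943
Complete the square in x and y: 11(x + 4)² + 13(y + 9)² = -943 + 176 + 1053 = 286
Dividing both sides by 286: (x + 4)²/26 + (y + 9)²/22 = 1
Ellipse, center (-4, -9), major axis horizontal; a² = 26, b² = 22.
a² = 26 so a = √26; the major axis has length 2a = 2√26.

2√26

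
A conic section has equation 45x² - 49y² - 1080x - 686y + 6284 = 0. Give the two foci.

Group the x- and y-terms: 45(x² - 24x) -49(y² + 14y) = -6284
Complete the square in x and y: 45(x - 12)² -49(y + 7)² = -6284 + 6480 - 2401 = -2205
Divide by -2205: (y + 7)²/45 - (x - 12)²/49 = 1
Hyperbola, center (12, -7), transverse axis vertical; a² = 45, b² = 49.
c² = a² + b² = 45 + 49 = 94, so c = √94.
Foci lie on the vertical axis through the center: (h, k ± c).

(12, -7 - √94) and (12, -7 + √94)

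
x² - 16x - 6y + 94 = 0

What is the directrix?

Only x is squared. Complete the square in x: (x - 8)² = 6(y - 5).
Vertex (8, 5); 4p = 6 so p = 3/2. Opens up.
Directrix is the horizontal line y = k − p = 5 − (3/2) = 7/2.

y = 7/2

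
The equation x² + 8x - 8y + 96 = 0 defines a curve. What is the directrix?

Only x is squared. Complete the square in x: (x + 4)² = 8(y - 10).
Vertex (-4, 10); 4p = 8 so p = 2. Opens up.
Directrix is the horizontal line y = k − p = 10 − (2) = 8.

y = 8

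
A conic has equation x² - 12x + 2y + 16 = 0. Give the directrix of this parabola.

Only x is squared. Complete the square in x: (x - 6)² = -2(y - 10).
Vertex (6, 10); 4p = -2 so p = -1/2. Opens down.
Directrix is the horizontal line y = k − p = 10 − (-1/2) = 21/2.

y = 21/2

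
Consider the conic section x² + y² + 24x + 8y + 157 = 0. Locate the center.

(-12, -4)

Rearranging, (x² + 24x) + (y² + 8y) = -157.
Completing the square gives (x + 12)² + (y + 4)² = -157 + 144 + 16 = 3.
So (x + 12)² + (y + 4)² = 3.
Circle centered at (-12, -4) with r² = 3.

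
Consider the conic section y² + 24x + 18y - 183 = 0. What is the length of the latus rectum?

24

Only y is squared. Complete the square in y: (y + 9)² = -24(x - 11).
Vertex (11, -9); 4p = -24 so p = -6. Opens left.
Latus rectum length = |4p| = 24.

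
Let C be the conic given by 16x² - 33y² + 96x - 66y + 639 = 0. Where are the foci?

(-3, -8) and (-3, 6)

Rearranging, 16(x² + 6x) -33(y² + 2y) = -639.
Complete the square: 16(x + 3)² -33(y + 1)² = -639 + 144 - 33 = -528
Divide by -528: (y + 1)²/16 - (x + 3)²/33 = 1
Hyperbola, center (-3, -1), transverse axis vertical; a² = 16, b² = 33.
c² = a² + b² = 16 + 33 = 49, so c = 7.
Foci lie on the vertical axis through the center: (h, k ± c).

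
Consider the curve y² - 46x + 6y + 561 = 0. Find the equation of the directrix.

Only y is squared. Complete the square in y: (y + 3)² = 46(x - 12).
Vertex (12, -3); 4p = 46 so p = 23/2. Opens right.
Directrix is the vertical line x = h − p = 12 − (23/2) = 1/2.

x = 1/2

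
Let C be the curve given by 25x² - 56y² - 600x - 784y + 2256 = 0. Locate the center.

Group: 25(x² - 24x) -56(y² + 14y) = -2256
Complete the square in x and y: 25(x - 12)² -56(y + 7)² = -2256 + 3600 - 2744 = -1400
Divide through by -1400 to get (y + 7)²/25 - (x - 12)²/56 = 1.
Hyperbola with center (12, -7).

(12, -7)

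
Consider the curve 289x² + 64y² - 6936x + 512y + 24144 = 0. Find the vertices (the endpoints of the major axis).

(12, -21) and (12, 13)

Group the x- and y-terms: 289(x² - 24x) + 64(y² + 8y) = -24144
Complete the square: 289(x - 12)² + 64(y + 4)² = -24144 + 41616 + 1024 = 18496
Divide through by 18496 to get (x - 12)²/64 + (y + 4)²/289 = 1.
Ellipse, center (12, -4), major axis vertical; a² = 289, b² = 64.
a = 17. Vertices at (h, k ± a).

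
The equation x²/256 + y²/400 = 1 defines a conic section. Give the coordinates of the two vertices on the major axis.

Center (0, 0). The larger denominator 400 sits under the y-term, so the major axis is vertical; a² = 400, b² = 256.
a = 20. Vertices at (h, k ± a).

(0, -20) and (0, 20)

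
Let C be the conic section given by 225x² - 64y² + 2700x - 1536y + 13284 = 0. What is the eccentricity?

e = 17/15

225(x² + 12x) -64(y² + 24y) = -13284
225(x + 6)² -64(y + 12)² = -13284 + 8100 - 9216 = -14400
Divide through by -14400 to get (y + 12)²/225 - (x + 6)²/64 = 1.
Hyperbola, center (-6, -12), transverse axis vertical; a² = 225, b² = 64.
c² = a² + b² = 289, so c = 17.
e = c/a = 17/15.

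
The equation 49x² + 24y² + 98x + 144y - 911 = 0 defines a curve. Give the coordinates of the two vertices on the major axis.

49(x² + 2x) + 24(y² + 6y) = 911
Complete the square in x and y: 49(x + 1)² + 24(y + 3)² = 911 + 49 + 216 = 1176
Dividing both sides by 1176: (x + 1)²/24 + (y + 3)²/49 = 1
Ellipse, center (-1, -3), major axis vertical; a² = 49, b² = 24.
a = 7. Vertices at (h, k ± a).

(-1, -10) and (-1, 4)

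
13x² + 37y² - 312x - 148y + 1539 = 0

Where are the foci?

(12 - 2√6, 2) and (12 + 2√6, 2)

Rearranging, 13(x² - 24x) + 37(y² - 4y) = -1539.
Complete the square in x and y: 13(x - 12)² + 37(y - 2)² = -1539 + 1872 + 148 = 481
Divide through by 481 to get (x - 12)²/37 + (y - 2)²/13 = 1.
Ellipse, center (12, 2), major axis horizontal; a² = 37, b² = 13.
c² = a² - b² = 37 - 13 = 24, so c = 2√6.
Foci lie on the horizontal axis through the center: (h ± c, k).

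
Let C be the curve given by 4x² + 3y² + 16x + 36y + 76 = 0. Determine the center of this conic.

(-2, -6)

Collect terms: 4(x² + 4x) + 3(y² + 12y) = -76
Complete the square in x and y: 4(x + 2)² + 3(y + 6)² = -76 + 16 + 108 = 48
Divide by 48: (x + 2)²/12 + (y + 6)²/16 = 1
Ellipse with center (-2, -6).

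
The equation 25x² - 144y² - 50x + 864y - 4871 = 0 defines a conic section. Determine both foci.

(-12, 3) and (14, 3)

Collect terms: 25(x² - 2x) -144(y² - 6y) = 4871
Completing the square gives 25(x - 1)² -144(y - 3)² = 4871 + 25 - 1296 = 3600.
Divide through by 3600 to get (x - 1)²/144 - (y - 3)²/25 = 1.
Hyperbola, center (1, 3), transverse axis horizontal; a² = 144, b² = 25.
c² = a² + b² = 144 + 25 = 169, so c = 13.
Foci lie on the horizontal axis through the center: (h ± c, k).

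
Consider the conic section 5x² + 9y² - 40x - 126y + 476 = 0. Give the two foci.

(2, 7) and (6, 7)

5(x² - 8x) + 9(y² - 14y) = -476
5(x - 4)² + 9(y - 7)² = -476 + 80 + 441 = 45
Divide through by 45 to get (x - 4)²/9 + (y - 7)²/5 = 1.
Ellipse, center (4, 7), major axis horizontal; a² = 9, b² = 5.
c² = a² - b² = 9 - 5 = 4, so c = 2.
Foci lie on the horizontal axis through the center: (h ± c, k).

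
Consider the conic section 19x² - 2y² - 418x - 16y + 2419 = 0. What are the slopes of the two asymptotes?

Group the x- and y-terms: 19(x² - 22x) -2(y² + 8y) = -2419
Complete the square: 19(x - 11)² -2(y + 4)² = -2419 + 2299 - 32 = -152
Dividing both sides by -152: (y + 4)²/76 - (x - 11)²/8 = 1
Hyperbola, center (11, -4), transverse axis vertical; a² = 76, b² = 8.
For a vertical hyperbola the asymptotes have slope ±a/b.
Here that is ±2√19/2√2 = ±√38/2.

√38/2 and -√38/2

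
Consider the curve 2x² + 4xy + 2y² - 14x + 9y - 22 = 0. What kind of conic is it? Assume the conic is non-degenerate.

A = 2, B = 4, C = 2.
Discriminant B² − 4AC = 4² − 4·2·2 = 0.
B² − 4AC = 0 ⇒ parabola.

parabola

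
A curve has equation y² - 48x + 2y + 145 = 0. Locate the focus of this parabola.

Only y is squared. Complete the square in y: (y + 1)² = 48(x - 3).
Vertex (3, -1); 4p = 48 so p = 12. Opens right.
Focus is p units from the vertex along the axis: (h + p, k).

(15, -1)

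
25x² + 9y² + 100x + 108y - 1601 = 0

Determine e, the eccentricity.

e = 4/5

Group the x- and y-terms: 25(x² + 4x) + 9(y² + 12y) = 1601
Complete the square: 25(x + 2)² + 9(y + 6)² = 1601 + 100 + 324 = 2025
Dividing both sides by 2025: (x + 2)²/81 + (y + 6)²/225 = 1
Ellipse, center (-2, -6), major axis vertical; a² = 225, b² = 81.
c² = a² - b² = 144, so c = 12.
e = c/a = 12/15 = 4/5.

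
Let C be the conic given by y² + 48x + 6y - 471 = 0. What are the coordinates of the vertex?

(10, -3)

Only y is squared. Complete the square in y: (y + 3)² = -48(x - 10).
Vertex (10, -3); 4p = -48 so p = -12. Opens left.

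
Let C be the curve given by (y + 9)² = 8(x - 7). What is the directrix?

x = 5

Vertex (7, -9); 4p = 8 so p = 2. Opens right.
Directrix is the vertical line x = h − p = 7 − (2) = 5.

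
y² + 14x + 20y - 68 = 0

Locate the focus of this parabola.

(17/2, -10)

Only y is squared. Complete the square in y: (y + 10)² = -14(x - 12).
Vertex (12, -10); 4p = -14 so p = -7/2. Opens left.
Focus is p units from the vertex along the axis: (h + p, k).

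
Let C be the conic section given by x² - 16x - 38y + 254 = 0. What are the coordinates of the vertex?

(8, 5)

Only x is squared. Complete the square in x: (x - 8)² = 38(y - 5).
Vertex (8, 5); 4p = 38 so p = 19/2. Opens up.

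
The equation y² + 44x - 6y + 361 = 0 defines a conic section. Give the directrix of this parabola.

x = 3

Only y is squared. Complete the square in y: (y - 3)² = -44(x + 8).
Vertex (-8, 3); 4p = -44 so p = -11. Opens left.
Directrix is the vertical line x = h − p = -8 − (-11) = 3.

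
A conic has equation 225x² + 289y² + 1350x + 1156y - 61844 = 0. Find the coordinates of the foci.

(-11, -2) and (5, -2)

Group: 225(x² + 6x) + 289(y² + 4y) = 61844
Completing the square gives 225(x + 3)² + 289(y + 2)² = 61844 + 2025 + 1156 = 65025.
Divide through by 65025 to get (x + 3)²/289 + (y + 2)²/225 = 1.
Ellipse, center (-3, -2), major axis horizontal; a² = 289, b² = 225.
c² = a² - b² = 289 - 225 = 64, so c = 8.
Foci lie on the horizontal axis through the center: (h ± c, k).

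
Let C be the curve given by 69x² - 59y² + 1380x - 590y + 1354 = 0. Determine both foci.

Collect terms: 69(x² + 20x) -59(y² + 10y) = -1354
Completing the square gives 69(x + 10)² -59(y + 5)² = -1354 + 6900 - 1475 = 4071.
Divide through by 4071 to get (x + 10)²/59 - (y + 5)²/69 = 1.
Hyperbola, center (-10, -5), transverse axis horizontal; a² = 59, b² = 69.
c² = a² + b² = 59 + 69 = 128, so c = 8√2.
Foci lie on the horizontal axis through the center: (h ± c, k).

(-10 - 8√2, -5) and (-10 + 8√2, -5)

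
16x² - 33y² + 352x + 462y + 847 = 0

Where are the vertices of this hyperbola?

(-11, 3) and (-11, 11)

Collect terms: 16(x² + 22x) -33(y² - 14y) = -847
Complete the square in x and y: 16(x + 11)² -33(y - 7)² = -847 + 1936 - 1617 = -528
Divide through by -528 to get (y - 7)²/16 - (x + 11)²/33 = 1.
Hyperbola, center (-11, 7), transverse axis vertical; a² = 16, b² = 33.
a = 4. Vertices at (h, k ± a).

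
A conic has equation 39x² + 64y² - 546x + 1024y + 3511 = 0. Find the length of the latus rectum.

Group: 39(x² - 14x) + 64(y² + 16y) = -3511
Complete the square: 39(x - 7)² + 64(y + 8)² = -3511 + 1911 + 4096 = 2496
Divide through by 2496 to get (x - 7)²/64 + (y + 8)²/39 = 1.
Ellipse, center (7, -8), major axis horizontal; a² = 64, b² = 39.
Latus rectum length = 2b²/a = 2·39/8 = 39/4.

39/4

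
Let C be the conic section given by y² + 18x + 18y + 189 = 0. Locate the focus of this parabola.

Only y is squared. Complete the square in y: (y + 9)² = -18(x + 6).
Vertex (-6, -9); 4p = -18 so p = -9/2. Opens left.
Focus is p units from the vertex along the axis: (h + p, k).

(-21/2, -9)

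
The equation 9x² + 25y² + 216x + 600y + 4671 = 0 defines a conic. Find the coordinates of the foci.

(-16, -12) and (-8, -12)

9(x² + 24x) + 25(y² + 24y) = -4671
Complete the square in x and y: 9(x + 12)² + 25(y + 12)² = -4671 + 1296 + 3600 = 225
Dividing both sides by 225: (x + 12)²/25 + (y + 12)²/9 = 1
Ellipse, center (-12, -12), major axis horizontal; a² = 25, b² = 9.
c² = a² - b² = 25 - 9 = 16, so c = 4.
Foci lie on the horizontal axis through the center: (h ± c, k).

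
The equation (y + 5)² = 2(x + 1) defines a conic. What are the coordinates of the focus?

Vertex (-1, -5); 4p = 2 so p = 1/2. Opens right.
Focus is p units from the vertex along the axis: (h + p, k).

(-1/2, -5)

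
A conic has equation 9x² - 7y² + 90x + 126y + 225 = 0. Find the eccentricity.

Rearranging, 9(x² + 10x) -7(y² - 18y) = -225.
Complete the square: 9(x + 5)² -7(y - 9)² = -225 + 225 - 567 = -567
Dividing both sides by -567: (y - 9)²/81 - (x + 5)²/63 = 1
Hyperbola, center (-5, 9), transverse axis vertical; a² = 81, b² = 63.
c² = a² + b² = 144, so c = 12.
e = c/a = 12/9 = 4/3.

e = 4/3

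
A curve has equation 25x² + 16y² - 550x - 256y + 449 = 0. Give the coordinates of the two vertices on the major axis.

(11, -7) and (11, 23)

Group: 25(x² - 22x) + 16(y² - 16y) = -449
Complete the square: 25(x - 11)² + 16(y - 8)² = -449 + 3025 + 1024 = 3600
Divide through by 3600 to get (x - 11)²/144 + (y - 8)²/225 = 1.
Ellipse, center (11, 8), major axis vertical; a² = 225, b² = 144.
a = 15. Vertices at (h, k ± a).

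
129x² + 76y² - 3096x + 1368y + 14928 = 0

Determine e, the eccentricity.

e = √6837/129

Rearranging, 129(x² - 24x) + 76(y² + 18y) = -14928.
Completing the square gives 129(x - 12)² + 76(y + 9)² = -14928 + 18576 + 6156 = 9804.
Divide by 9804: (x - 12)²/76 + (y + 9)²/129 = 1
Ellipse, center (12, -9), major axis vertical; a² = 129, b² = 76.
c² = a² - b² = 53, so c = √53.
e = c/a = √53/√129 = √6837/129.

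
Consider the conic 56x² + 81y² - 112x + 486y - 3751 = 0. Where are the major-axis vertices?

(-8, -3) and (10, -3)

Rearranging, 56(x² - 2x) + 81(y² + 6y) = 3751.
Completing the square gives 56(x - 1)² + 81(y + 3)² = 3751 + 56 + 729 = 4536.
Dividing both sides by 4536: (x - 1)²/81 + (y + 3)²/56 = 1
Ellipse, center (1, -3), major axis horizontal; a² = 81, b² = 56.
a = 9. Vertices at (h ± a, k).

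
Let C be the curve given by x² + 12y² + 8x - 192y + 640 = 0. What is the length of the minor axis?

4√3

Rearranging, (x² + 8x) + 12(y² - 16y) = -640.
Completing the square gives (x + 4)² + 12(y - 8)² = -640 + 16 + 768 = 144.
Divide by 144: (x + 4)²/144 + (y - 8)²/12 = 1
Ellipse, center (-4, 8), major axis horizontal; a² = 144, b² = 12.
b² = 12 so b = 2√3; the minor axis has length 2b = 4√3.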